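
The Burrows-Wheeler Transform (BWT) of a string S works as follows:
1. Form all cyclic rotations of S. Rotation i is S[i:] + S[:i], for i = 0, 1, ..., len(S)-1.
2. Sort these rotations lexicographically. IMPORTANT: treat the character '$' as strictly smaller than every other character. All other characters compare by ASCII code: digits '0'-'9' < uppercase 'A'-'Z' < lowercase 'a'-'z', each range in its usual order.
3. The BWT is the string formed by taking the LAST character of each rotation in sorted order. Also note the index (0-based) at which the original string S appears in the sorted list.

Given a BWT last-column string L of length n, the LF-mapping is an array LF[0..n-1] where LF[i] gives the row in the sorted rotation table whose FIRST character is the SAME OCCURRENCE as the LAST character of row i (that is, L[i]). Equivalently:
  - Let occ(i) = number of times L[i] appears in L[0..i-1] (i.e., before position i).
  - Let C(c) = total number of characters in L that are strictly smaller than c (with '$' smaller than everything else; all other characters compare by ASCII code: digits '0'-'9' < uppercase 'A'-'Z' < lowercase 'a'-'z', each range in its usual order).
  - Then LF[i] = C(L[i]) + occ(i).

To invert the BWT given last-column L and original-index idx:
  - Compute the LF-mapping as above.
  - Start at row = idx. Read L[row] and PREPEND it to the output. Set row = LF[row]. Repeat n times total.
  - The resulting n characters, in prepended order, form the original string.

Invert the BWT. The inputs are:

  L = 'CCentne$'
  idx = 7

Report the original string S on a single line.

Answer: tenneCC$

Derivation:
LF mapping: 1 2 3 5 7 6 4 0
Walk LF starting at row 7, prepending L[row]:
  step 1: row=7, L[7]='$', prepend. Next row=LF[7]=0
  step 2: row=0, L[0]='C', prepend. Next row=LF[0]=1
  step 3: row=1, L[1]='C', prepend. Next row=LF[1]=2
  step 4: row=2, L[2]='e', prepend. Next row=LF[2]=3
  step 5: row=3, L[3]='n', prepend. Next row=LF[3]=5
  step 6: row=5, L[5]='n', prepend. Next row=LF[5]=6
  step 7: row=6, L[6]='e', prepend. Next row=LF[6]=4
  step 8: row=4, L[4]='t', prepend. Next row=LF[4]=7
Reversed output: tenneCC$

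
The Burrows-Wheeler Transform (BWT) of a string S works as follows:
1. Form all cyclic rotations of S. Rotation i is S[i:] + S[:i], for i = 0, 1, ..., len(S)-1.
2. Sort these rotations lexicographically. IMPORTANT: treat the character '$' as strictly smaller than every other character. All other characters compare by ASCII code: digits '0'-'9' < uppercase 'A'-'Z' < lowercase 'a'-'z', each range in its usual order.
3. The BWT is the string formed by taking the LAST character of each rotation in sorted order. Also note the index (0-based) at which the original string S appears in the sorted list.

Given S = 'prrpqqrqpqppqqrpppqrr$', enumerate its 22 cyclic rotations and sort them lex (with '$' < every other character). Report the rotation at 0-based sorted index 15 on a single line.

Answer: qrr$prrpqqrqpqppqqrppp

Derivation:
All 22 rotations (rotation i = S[i:]+S[:i]):
  rot[0] = prrpqqrqpqppqqrpppqrr$
  rot[1] = rrpqqrqpqppqqrpppqrr$p
  rot[2] = rpqqrqpqppqqrpppqrr$pr
  rot[3] = pqqrqpqppqqrpppqrr$prr
  rot[4] = qqrqpqppqqrpppqrr$prrp
  rot[5] = qrqpqppqqrpppqrr$prrpq
  rot[6] = rqpqppqqrpppqrr$prrpqq
  rot[7] = qpqppqqrpppqrr$prrpqqr
  rot[8] = pqppqqrpppqrr$prrpqqrq
  rot[9] = qppqqrpppqrr$prrpqqrqp
  rot[10] = ppqqrpppqrr$prrpqqrqpq
  rot[11] = pqqrpppqrr$prrpqqrqpqp
  rot[12] = qqrpppqrr$prrpqqrqpqpp
  rot[13] = qrpppqrr$prrpqqrqpqppq
  rot[14] = rpppqrr$prrpqqrqpqppqq
  rot[15] = pppqrr$prrpqqrqpqppqqr
  rot[16] = ppqrr$prrpqqrqpqppqqrp
  rot[17] = pqrr$prrpqqrqpqppqqrpp
  rot[18] = qrr$prrpqqrqpqppqqrppp
  rot[19] = rr$prrpqqrqpqppqqrpppq
  rot[20] = r$prrpqqrqpqppqqrpppqr
  rot[21] = $prrpqqrqpqppqqrpppqrr
Sorted (with $ < everything):
  sorted[0] = $prrpqqrqpqppqqrpppqrr
  sorted[1] = pppqrr$prrpqqrqpqppqqr
  sorted[2] = ppqqrpppqrr$prrpqqrqpq
  sorted[3] = ppqrr$prrpqqrqpqppqqrp
  sorted[4] = pqppqqrpppqrr$prrpqqrq
  sorted[5] = pqqrpppqrr$prrpqqrqpqp
  sorted[6] = pqqrqpqppqqrpppqrr$prr
  sorted[7] = pqrr$prrpqqrqpqppqqrpp
  sorted[8] = prrpqqrqpqppqqrpppqrr$
  sorted[9] = qppqqrpppqrr$prrpqqrqp
  sorted[10] = qpqppqqrpppqrr$prrpqqr
  sorted[11] = qqrpppqrr$prrpqqrqpqpp
  sorted[12] = qqrqpqppqqrpppqrr$prrp
  sorted[13] = qrpppqrr$prrpqqrqpqppq
  sorted[14] = qrqpqppqqrpppqrr$prrpq
  sorted[15] = qrr$prrpqqrqpqppqqrppp
  sorted[16] = r$prrpqqrqpqppqqrpppqr
  sorted[17] = rpppqrr$prrpqqrqpqppqq
  sorted[18] = rpqqrqpqppqqrpppqrr$pr
  sorted[19] = rqpqppqqrpppqrr$prrpqq
  sorted[20] = rr$prrpqqrqpqppqqrpppq
  sorted[21] = rrpqqrqpqppqqrpppqrr$p
sorted[15] = qrr$prrpqqrqpqppqqrppp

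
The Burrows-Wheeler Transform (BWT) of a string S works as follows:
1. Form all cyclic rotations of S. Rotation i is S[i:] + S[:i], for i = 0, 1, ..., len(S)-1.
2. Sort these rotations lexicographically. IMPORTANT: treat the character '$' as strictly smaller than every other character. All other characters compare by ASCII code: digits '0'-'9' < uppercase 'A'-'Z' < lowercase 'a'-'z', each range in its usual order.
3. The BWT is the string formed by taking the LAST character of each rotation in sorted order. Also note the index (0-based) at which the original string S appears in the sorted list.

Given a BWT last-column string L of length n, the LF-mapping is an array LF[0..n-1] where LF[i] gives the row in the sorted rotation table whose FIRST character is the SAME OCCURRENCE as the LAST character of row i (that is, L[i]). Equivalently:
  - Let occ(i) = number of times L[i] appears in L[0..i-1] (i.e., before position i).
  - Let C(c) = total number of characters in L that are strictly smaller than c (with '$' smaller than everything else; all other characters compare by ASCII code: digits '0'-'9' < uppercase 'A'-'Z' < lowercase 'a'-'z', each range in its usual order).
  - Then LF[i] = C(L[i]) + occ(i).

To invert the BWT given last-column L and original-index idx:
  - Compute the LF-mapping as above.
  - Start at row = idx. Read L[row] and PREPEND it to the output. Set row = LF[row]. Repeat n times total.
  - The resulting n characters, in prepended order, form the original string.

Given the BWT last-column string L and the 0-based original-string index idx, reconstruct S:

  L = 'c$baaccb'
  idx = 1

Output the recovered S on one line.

Answer: ababccc$

Derivation:
LF mapping: 5 0 3 1 2 6 7 4
Walk LF starting at row 1, prepending L[row]:
  step 1: row=1, L[1]='$', prepend. Next row=LF[1]=0
  step 2: row=0, L[0]='c', prepend. Next row=LF[0]=5
  step 3: row=5, L[5]='c', prepend. Next row=LF[5]=6
  step 4: row=6, L[6]='c', prepend. Next row=LF[6]=7
  step 5: row=7, L[7]='b', prepend. Next row=LF[7]=4
  step 6: row=4, L[4]='a', prepend. Next row=LF[4]=2
  step 7: row=2, L[2]='b', prepend. Next row=LF[2]=3
  step 8: row=3, L[3]='a', prepend. Next row=LF[3]=1
Reversed output: ababccc$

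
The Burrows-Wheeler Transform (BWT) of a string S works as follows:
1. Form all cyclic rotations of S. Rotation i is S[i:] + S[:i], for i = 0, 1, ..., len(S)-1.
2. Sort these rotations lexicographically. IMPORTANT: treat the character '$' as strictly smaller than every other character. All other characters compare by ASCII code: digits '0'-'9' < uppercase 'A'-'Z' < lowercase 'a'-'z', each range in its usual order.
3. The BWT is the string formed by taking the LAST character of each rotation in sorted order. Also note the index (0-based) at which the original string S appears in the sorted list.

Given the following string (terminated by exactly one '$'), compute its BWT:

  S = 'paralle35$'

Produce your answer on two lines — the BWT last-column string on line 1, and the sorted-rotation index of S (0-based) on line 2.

All 10 rotations (rotation i = S[i:]+S[:i]):
  rot[0] = paralle35$
  rot[1] = aralle35$p
  rot[2] = ralle35$pa
  rot[3] = alle35$par
  rot[4] = lle35$para
  rot[5] = le35$paral
  rot[6] = e35$parall
  rot[7] = 35$paralle
  rot[8] = 5$paralle3
  rot[9] = $paralle35
Sorted (with $ < everything):
  sorted[0] = $paralle35  (last char: '5')
  sorted[1] = 35$paralle  (last char: 'e')
  sorted[2] = 5$paralle3  (last char: '3')
  sorted[3] = alle35$par  (last char: 'r')
  sorted[4] = aralle35$p  (last char: 'p')
  sorted[5] = e35$parall  (last char: 'l')
  sorted[6] = le35$paral  (last char: 'l')
  sorted[7] = lle35$para  (last char: 'a')
  sorted[8] = paralle35$  (last char: '$')
  sorted[9] = ralle35$pa  (last char: 'a')
Last column: 5e3rplla$a
Original string S is at sorted index 8

Answer: 5e3rplla$a
8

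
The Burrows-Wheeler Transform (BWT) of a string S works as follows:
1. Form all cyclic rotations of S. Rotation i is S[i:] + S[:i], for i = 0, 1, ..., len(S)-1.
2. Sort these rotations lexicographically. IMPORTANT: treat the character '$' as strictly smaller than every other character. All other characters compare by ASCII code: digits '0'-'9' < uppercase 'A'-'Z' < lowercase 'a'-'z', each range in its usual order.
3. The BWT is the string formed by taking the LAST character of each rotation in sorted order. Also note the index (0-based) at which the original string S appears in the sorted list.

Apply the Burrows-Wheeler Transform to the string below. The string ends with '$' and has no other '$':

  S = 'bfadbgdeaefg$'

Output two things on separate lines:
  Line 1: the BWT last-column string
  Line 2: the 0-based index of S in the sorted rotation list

All 13 rotations (rotation i = S[i:]+S[:i]):
  rot[0] = bfadbgdeaefg$
  rot[1] = fadbgdeaefg$b
  rot[2] = adbgdeaefg$bf
  rot[3] = dbgdeaefg$bfa
  rot[4] = bgdeaefg$bfad
  rot[5] = gdeaefg$bfadb
  rot[6] = deaefg$bfadbg
  rot[7] = eaefg$bfadbgd
  rot[8] = aefg$bfadbgde
  rot[9] = efg$bfadbgdea
  rot[10] = fg$bfadbgdeae
  rot[11] = g$bfadbgdeaef
  rot[12] = $bfadbgdeaefg
Sorted (with $ < everything):
  sorted[0] = $bfadbgdeaefg  (last char: 'g')
  sorted[1] = adbgdeaefg$bf  (last char: 'f')
  sorted[2] = aefg$bfadbgde  (last char: 'e')
  sorted[3] = bfadbgdeaefg$  (last char: '$')
  sorted[4] = bgdeaefg$bfad  (last char: 'd')
  sorted[5] = dbgdeaefg$bfa  (last char: 'a')
  sorted[6] = deaefg$bfadbg  (last char: 'g')
  sorted[7] = eaefg$bfadbgd  (last char: 'd')
  sorted[8] = efg$bfadbgdea  (last char: 'a')
  sorted[9] = fadbgdeaefg$b  (last char: 'b')
  sorted[10] = fg$bfadbgdeae  (last char: 'e')
  sorted[11] = g$bfadbgdeaef  (last char: 'f')
  sorted[12] = gdeaefg$bfadb  (last char: 'b')
Last column: gfe$dagdabefb
Original string S is at sorted index 3

Answer: gfe$dagdabefb
3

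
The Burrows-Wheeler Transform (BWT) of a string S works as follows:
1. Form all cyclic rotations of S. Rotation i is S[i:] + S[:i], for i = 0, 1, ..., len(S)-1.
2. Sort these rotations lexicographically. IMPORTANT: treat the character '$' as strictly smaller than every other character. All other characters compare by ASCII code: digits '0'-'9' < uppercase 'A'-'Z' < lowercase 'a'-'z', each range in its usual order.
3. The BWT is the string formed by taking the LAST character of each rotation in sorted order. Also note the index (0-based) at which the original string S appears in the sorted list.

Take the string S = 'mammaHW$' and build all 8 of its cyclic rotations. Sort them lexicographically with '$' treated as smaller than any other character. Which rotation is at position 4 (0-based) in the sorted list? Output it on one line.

All 8 rotations (rotation i = S[i:]+S[:i]):
  rot[0] = mammaHW$
  rot[1] = ammaHW$m
  rot[2] = mmaHW$ma
  rot[3] = maHW$mam
  rot[4] = aHW$mamm
  rot[5] = HW$mamma
  rot[6] = W$mammaH
  rot[7] = $mammaHW
Sorted (with $ < everything):
  sorted[0] = $mammaHW
  sorted[1] = HW$mamma
  sorted[2] = W$mammaH
  sorted[3] = aHW$mamm
  sorted[4] = ammaHW$m
  sorted[5] = maHW$mam
  sorted[6] = mammaHW$
  sorted[7] = mmaHW$ma
sorted[4] = ammaHW$m

Answer: ammaHW$m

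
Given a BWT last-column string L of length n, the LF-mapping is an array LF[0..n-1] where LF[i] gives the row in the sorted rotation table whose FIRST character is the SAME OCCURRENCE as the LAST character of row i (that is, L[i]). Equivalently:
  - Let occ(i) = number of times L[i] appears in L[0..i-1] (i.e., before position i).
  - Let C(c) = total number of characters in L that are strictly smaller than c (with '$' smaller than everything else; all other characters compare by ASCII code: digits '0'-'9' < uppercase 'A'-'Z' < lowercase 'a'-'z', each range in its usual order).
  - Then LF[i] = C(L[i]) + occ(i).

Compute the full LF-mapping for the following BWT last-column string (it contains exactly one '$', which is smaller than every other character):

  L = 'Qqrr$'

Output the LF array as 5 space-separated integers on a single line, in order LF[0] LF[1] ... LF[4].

Char counts: '$':1, 'Q':1, 'q':1, 'r':2
C (first-col start): C('$')=0, C('Q')=1, C('q')=2, C('r')=3
L[0]='Q': occ=0, LF[0]=C('Q')+0=1+0=1
L[1]='q': occ=0, LF[1]=C('q')+0=2+0=2
L[2]='r': occ=0, LF[2]=C('r')+0=3+0=3
L[3]='r': occ=1, LF[3]=C('r')+1=3+1=4
L[4]='$': occ=0, LF[4]=C('$')+0=0+0=0

Answer: 1 2 3 4 0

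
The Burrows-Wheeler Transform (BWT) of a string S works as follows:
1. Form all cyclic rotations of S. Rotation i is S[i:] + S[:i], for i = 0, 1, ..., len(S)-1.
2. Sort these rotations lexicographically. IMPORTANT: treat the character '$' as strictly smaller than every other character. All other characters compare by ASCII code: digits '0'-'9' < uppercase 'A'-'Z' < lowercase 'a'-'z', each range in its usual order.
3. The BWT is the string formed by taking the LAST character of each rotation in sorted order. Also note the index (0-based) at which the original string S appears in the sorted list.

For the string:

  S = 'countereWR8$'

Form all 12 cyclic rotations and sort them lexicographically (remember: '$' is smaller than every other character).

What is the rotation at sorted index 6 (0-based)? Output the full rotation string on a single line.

All 12 rotations (rotation i = S[i:]+S[:i]):
  rot[0] = countereWR8$
  rot[1] = ountereWR8$c
  rot[2] = untereWR8$co
  rot[3] = ntereWR8$cou
  rot[4] = tereWR8$coun
  rot[5] = ereWR8$count
  rot[6] = reWR8$counte
  rot[7] = eWR8$counter
  rot[8] = WR8$countere
  rot[9] = R8$countereW
  rot[10] = 8$countereWR
  rot[11] = $countereWR8
Sorted (with $ < everything):
  sorted[0] = $countereWR8
  sorted[1] = 8$countereWR
  sorted[2] = R8$countereW
  sorted[3] = WR8$countere
  sorted[4] = countereWR8$
  sorted[5] = eWR8$counter
  sorted[6] = ereWR8$count
  sorted[7] = ntereWR8$cou
  sorted[8] = ountereWR8$c
  sorted[9] = reWR8$counte
  sorted[10] = tereWR8$coun
  sorted[11] = untereWR8$co
sorted[6] = ereWR8$count

Answer: ereWR8$count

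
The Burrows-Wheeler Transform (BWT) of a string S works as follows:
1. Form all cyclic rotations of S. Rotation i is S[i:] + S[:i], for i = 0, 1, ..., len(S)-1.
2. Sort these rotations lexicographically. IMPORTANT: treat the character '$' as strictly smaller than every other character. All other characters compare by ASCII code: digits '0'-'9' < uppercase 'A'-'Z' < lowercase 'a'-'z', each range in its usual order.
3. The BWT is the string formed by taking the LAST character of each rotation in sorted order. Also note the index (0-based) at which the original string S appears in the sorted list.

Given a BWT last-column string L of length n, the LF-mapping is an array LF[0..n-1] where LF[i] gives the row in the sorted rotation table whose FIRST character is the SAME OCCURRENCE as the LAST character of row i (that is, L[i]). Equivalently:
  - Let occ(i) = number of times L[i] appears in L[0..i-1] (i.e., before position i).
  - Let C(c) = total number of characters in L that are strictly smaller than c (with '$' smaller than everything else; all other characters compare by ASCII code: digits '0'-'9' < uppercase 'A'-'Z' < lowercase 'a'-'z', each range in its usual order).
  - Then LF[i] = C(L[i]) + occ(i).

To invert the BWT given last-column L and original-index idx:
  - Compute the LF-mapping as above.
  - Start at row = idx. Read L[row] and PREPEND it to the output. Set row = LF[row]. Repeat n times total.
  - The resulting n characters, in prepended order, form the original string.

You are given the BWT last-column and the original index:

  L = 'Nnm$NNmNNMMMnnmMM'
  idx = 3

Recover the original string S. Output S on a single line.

LF mapping: 6 14 11 0 7 8 12 9 10 1 2 3 15 16 13 4 5
Walk LF starting at row 3, prepending L[row]:
  step 1: row=3, L[3]='$', prepend. Next row=LF[3]=0
  step 2: row=0, L[0]='N', prepend. Next row=LF[0]=6
  step 3: row=6, L[6]='m', prepend. Next row=LF[6]=12
  step 4: row=12, L[12]='n', prepend. Next row=LF[12]=15
  step 5: row=15, L[15]='M', prepend. Next row=LF[15]=4
  step 6: row=4, L[4]='N', prepend. Next row=LF[4]=7
  step 7: row=7, L[7]='N', prepend. Next row=LF[7]=9
  step 8: row=9, L[9]='M', prepend. Next row=LF[9]=1
  step 9: row=1, L[1]='n', prepend. Next row=LF[1]=14
  step 10: row=14, L[14]='m', prepend. Next row=LF[14]=13
  step 11: row=13, L[13]='n', prepend. Next row=LF[13]=16
  step 12: row=16, L[16]='M', prepend. Next row=LF[16]=5
  step 13: row=5, L[5]='N', prepend. Next row=LF[5]=8
  step 14: row=8, L[8]='N', prepend. Next row=LF[8]=10
  step 15: row=10, L[10]='M', prepend. Next row=LF[10]=2
  step 16: row=2, L[2]='m', prepend. Next row=LF[2]=11
  step 17: row=11, L[11]='M', prepend. Next row=LF[11]=3
Reversed output: MmMNNMnmnMNNMnmN$

Answer: MmMNNMnmnMNNMnmN$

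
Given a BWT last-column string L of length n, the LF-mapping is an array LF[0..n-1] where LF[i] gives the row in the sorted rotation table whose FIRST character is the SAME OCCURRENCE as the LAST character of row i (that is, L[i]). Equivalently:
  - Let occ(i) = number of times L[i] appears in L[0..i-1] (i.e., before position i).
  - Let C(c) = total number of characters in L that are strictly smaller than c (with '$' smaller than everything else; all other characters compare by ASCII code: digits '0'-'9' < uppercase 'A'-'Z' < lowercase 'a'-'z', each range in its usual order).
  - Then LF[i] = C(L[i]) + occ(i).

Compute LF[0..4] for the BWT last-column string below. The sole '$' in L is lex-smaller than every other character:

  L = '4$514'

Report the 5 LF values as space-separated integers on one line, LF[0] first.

Answer: 2 0 4 1 3

Derivation:
Char counts: '$':1, '1':1, '4':2, '5':1
C (first-col start): C('$')=0, C('1')=1, C('4')=2, C('5')=4
L[0]='4': occ=0, LF[0]=C('4')+0=2+0=2
L[1]='$': occ=0, LF[1]=C('$')+0=0+0=0
L[2]='5': occ=0, LF[2]=C('5')+0=4+0=4
L[3]='1': occ=0, LF[3]=C('1')+0=1+0=1
L[4]='4': occ=1, LF[4]=C('4')+1=2+1=3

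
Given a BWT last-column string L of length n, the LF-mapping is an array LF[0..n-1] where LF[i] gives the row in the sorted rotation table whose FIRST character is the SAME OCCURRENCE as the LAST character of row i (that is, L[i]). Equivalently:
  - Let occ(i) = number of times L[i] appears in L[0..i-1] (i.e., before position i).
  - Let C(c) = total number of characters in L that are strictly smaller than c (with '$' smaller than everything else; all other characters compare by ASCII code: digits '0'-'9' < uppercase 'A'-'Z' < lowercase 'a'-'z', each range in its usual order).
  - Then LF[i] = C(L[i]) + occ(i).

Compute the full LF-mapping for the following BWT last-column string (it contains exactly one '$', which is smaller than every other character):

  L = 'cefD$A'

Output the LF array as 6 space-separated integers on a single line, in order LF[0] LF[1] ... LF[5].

Answer: 3 4 5 2 0 1

Derivation:
Char counts: '$':1, 'A':1, 'D':1, 'c':1, 'e':1, 'f':1
C (first-col start): C('$')=0, C('A')=1, C('D')=2, C('c')=3, C('e')=4, C('f')=5
L[0]='c': occ=0, LF[0]=C('c')+0=3+0=3
L[1]='e': occ=0, LF[1]=C('e')+0=4+0=4
L[2]='f': occ=0, LF[2]=C('f')+0=5+0=5
L[3]='D': occ=0, LF[3]=C('D')+0=2+0=2
L[4]='$': occ=0, LF[4]=C('$')+0=0+0=0
L[5]='A': occ=0, LF[5]=C('A')+0=1+0=1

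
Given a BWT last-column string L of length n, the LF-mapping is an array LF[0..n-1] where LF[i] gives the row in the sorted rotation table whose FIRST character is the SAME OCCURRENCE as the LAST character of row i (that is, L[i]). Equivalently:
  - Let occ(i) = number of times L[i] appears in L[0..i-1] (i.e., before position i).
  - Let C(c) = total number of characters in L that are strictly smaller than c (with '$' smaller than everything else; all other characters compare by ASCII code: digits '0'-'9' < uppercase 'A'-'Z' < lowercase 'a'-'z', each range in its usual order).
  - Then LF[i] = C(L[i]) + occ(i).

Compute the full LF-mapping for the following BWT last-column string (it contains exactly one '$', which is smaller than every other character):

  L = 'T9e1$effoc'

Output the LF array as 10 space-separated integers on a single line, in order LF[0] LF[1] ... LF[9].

Answer: 3 2 5 1 0 6 7 8 9 4

Derivation:
Char counts: '$':1, '1':1, '9':1, 'T':1, 'c':1, 'e':2, 'f':2, 'o':1
C (first-col start): C('$')=0, C('1')=1, C('9')=2, C('T')=3, C('c')=4, C('e')=5, C('f')=7, C('o')=9
L[0]='T': occ=0, LF[0]=C('T')+0=3+0=3
L[1]='9': occ=0, LF[1]=C('9')+0=2+0=2
L[2]='e': occ=0, LF[2]=C('e')+0=5+0=5
L[3]='1': occ=0, LF[3]=C('1')+0=1+0=1
L[4]='$': occ=0, LF[4]=C('$')+0=0+0=0
L[5]='e': occ=1, LF[5]=C('e')+1=5+1=6
L[6]='f': occ=0, LF[6]=C('f')+0=7+0=7
L[7]='f': occ=1, LF[7]=C('f')+1=7+1=8
L[8]='o': occ=0, LF[8]=C('o')+0=9+0=9
L[9]='c': occ=0, LF[9]=C('c')+0=4+0=4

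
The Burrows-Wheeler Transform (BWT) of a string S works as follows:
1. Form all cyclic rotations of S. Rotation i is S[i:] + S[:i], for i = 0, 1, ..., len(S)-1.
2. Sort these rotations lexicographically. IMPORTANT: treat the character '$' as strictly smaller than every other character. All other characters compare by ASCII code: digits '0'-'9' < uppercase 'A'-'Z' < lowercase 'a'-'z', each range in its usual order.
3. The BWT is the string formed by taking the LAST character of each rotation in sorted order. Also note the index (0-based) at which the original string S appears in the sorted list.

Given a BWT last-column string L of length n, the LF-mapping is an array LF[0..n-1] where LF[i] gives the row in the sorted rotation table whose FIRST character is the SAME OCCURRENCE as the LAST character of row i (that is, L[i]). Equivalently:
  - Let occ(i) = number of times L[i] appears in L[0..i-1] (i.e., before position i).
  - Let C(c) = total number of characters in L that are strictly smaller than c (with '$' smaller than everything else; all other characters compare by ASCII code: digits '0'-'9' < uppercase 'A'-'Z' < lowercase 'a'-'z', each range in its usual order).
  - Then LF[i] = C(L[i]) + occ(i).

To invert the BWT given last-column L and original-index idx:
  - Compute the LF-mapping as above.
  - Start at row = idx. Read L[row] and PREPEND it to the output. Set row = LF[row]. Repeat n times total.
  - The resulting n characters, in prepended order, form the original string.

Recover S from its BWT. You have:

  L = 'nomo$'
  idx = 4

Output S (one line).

LF mapping: 2 3 1 4 0
Walk LF starting at row 4, prepending L[row]:
  step 1: row=4, L[4]='$', prepend. Next row=LF[4]=0
  step 2: row=0, L[0]='n', prepend. Next row=LF[0]=2
  step 3: row=2, L[2]='m', prepend. Next row=LF[2]=1
  step 4: row=1, L[1]='o', prepend. Next row=LF[1]=3
  step 5: row=3, L[3]='o', prepend. Next row=LF[3]=4
Reversed output: oomn$

Answer: oomn$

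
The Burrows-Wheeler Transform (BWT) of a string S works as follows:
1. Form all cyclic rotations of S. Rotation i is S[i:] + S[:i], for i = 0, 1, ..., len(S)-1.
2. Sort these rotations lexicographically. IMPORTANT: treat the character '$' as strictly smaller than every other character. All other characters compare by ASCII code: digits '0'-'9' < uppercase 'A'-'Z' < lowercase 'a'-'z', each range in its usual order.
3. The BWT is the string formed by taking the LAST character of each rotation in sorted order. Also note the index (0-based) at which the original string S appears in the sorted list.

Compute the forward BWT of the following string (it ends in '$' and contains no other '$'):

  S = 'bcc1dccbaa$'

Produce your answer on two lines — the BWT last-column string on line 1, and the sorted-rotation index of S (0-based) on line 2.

All 11 rotations (rotation i = S[i:]+S[:i]):
  rot[0] = bcc1dccbaa$
  rot[1] = cc1dccbaa$b
  rot[2] = c1dccbaa$bc
  rot[3] = 1dccbaa$bcc
  rot[4] = dccbaa$bcc1
  rot[5] = ccbaa$bcc1d
  rot[6] = cbaa$bcc1dc
  rot[7] = baa$bcc1dcc
  rot[8] = aa$bcc1dccb
  rot[9] = a$bcc1dccba
  rot[10] = $bcc1dccbaa
Sorted (with $ < everything):
  sorted[0] = $bcc1dccbaa  (last char: 'a')
  sorted[1] = 1dccbaa$bcc  (last char: 'c')
  sorted[2] = a$bcc1dccba  (last char: 'a')
  sorted[3] = aa$bcc1dccb  (last char: 'b')
  sorted[4] = baa$bcc1dcc  (last char: 'c')
  sorted[5] = bcc1dccbaa$  (last char: '$')
  sorted[6] = c1dccbaa$bc  (last char: 'c')
  sorted[7] = cbaa$bcc1dc  (last char: 'c')
  sorted[8] = cc1dccbaa$b  (last char: 'b')
  sorted[9] = ccbaa$bcc1d  (last char: 'd')
  sorted[10] = dccbaa$bcc1  (last char: '1')
Last column: acabc$ccbd1
Original string S is at sorted index 5

Answer: acabc$ccbd1
5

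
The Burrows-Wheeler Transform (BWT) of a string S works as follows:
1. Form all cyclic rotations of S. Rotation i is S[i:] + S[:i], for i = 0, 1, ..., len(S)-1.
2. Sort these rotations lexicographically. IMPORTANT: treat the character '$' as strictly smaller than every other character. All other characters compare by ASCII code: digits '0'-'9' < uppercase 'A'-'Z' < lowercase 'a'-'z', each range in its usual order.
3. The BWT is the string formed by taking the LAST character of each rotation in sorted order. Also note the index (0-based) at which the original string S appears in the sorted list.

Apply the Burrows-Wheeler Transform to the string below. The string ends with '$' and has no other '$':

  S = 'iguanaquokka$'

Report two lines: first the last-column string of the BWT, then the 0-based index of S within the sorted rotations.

All 13 rotations (rotation i = S[i:]+S[:i]):
  rot[0] = iguanaquokka$
  rot[1] = guanaquokka$i
  rot[2] = uanaquokka$ig
  rot[3] = anaquokka$igu
  rot[4] = naquokka$igua
  rot[5] = aquokka$iguan
  rot[6] = quokka$iguana
  rot[7] = uokka$iguanaq
  rot[8] = okka$iguanaqu
  rot[9] = kka$iguanaquo
  rot[10] = ka$iguanaquok
  rot[11] = a$iguanaquokk
  rot[12] = $iguanaquokka
Sorted (with $ < everything):
  sorted[0] = $iguanaquokka  (last char: 'a')
  sorted[1] = a$iguanaquokk  (last char: 'k')
  sorted[2] = anaquokka$igu  (last char: 'u')
  sorted[3] = aquokka$iguan  (last char: 'n')
  sorted[4] = guanaquokka$i  (last char: 'i')
  sorted[5] = iguanaquokka$  (last char: '$')
  sorted[6] = ka$iguanaquok  (last char: 'k')
  sorted[7] = kka$iguanaquo  (last char: 'o')
  sorted[8] = naquokka$igua  (last char: 'a')
  sorted[9] = okka$iguanaqu  (last char: 'u')
  sorted[10] = quokka$iguana  (last char: 'a')
  sorted[11] = uanaquokka$ig  (last char: 'g')
  sorted[12] = uokka$iguanaq  (last char: 'q')
Last column: akuni$koauagq
Original string S is at sorted index 5

Answer: akuni$koauagq
5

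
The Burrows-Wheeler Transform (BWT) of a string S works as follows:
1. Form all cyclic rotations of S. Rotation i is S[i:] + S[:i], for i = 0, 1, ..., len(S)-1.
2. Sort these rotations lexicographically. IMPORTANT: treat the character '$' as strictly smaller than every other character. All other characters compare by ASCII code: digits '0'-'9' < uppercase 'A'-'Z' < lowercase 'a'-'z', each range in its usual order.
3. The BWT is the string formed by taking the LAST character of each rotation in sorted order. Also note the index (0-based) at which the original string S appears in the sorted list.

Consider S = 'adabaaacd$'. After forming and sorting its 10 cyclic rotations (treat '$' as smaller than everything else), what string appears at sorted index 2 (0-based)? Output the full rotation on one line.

All 10 rotations (rotation i = S[i:]+S[:i]):
  rot[0] = adabaaacd$
  rot[1] = dabaaacd$a
  rot[2] = abaaacd$ad
  rot[3] = baaacd$ada
  rot[4] = aaacd$adab
  rot[5] = aacd$adaba
  rot[6] = acd$adabaa
  rot[7] = cd$adabaaa
  rot[8] = d$adabaaac
  rot[9] = $adabaaacd
Sorted (with $ < everything):
  sorted[0] = $adabaaacd
  sorted[1] = aaacd$adab
  sorted[2] = aacd$adaba
  sorted[3] = abaaacd$ad
  sorted[4] = acd$adabaa
  sorted[5] = adabaaacd$
  sorted[6] = baaacd$ada
  sorted[7] = cd$adabaaa
  sorted[8] = d$adabaaac
  sorted[9] = dabaaacd$a
sorted[2] = aacd$adaba

Answer: aacd$adaba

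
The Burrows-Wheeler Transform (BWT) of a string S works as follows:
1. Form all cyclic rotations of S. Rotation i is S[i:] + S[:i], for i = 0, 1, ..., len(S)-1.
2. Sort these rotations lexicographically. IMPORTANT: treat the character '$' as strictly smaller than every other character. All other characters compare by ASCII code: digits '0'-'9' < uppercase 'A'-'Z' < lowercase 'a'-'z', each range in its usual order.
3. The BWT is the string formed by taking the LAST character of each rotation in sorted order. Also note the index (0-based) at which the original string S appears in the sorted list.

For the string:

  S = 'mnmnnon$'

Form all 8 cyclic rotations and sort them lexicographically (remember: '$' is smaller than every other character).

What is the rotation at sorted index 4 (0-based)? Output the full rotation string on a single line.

Answer: nmnnon$m

Derivation:
All 8 rotations (rotation i = S[i:]+S[:i]):
  rot[0] = mnmnnon$
  rot[1] = nmnnon$m
  rot[2] = mnnon$mn
  rot[3] = nnon$mnm
  rot[4] = non$mnmn
  rot[5] = on$mnmnn
  rot[6] = n$mnmnno
  rot[7] = $mnmnnon
Sorted (with $ < everything):
  sorted[0] = $mnmnnon
  sorted[1] = mnmnnon$
  sorted[2] = mnnon$mn
  sorted[3] = n$mnmnno
  sorted[4] = nmnnon$m
  sorted[5] = nnon$mnm
  sorted[6] = non$mnmn
  sorted[7] = on$mnmnn
sorted[4] = nmnnon$m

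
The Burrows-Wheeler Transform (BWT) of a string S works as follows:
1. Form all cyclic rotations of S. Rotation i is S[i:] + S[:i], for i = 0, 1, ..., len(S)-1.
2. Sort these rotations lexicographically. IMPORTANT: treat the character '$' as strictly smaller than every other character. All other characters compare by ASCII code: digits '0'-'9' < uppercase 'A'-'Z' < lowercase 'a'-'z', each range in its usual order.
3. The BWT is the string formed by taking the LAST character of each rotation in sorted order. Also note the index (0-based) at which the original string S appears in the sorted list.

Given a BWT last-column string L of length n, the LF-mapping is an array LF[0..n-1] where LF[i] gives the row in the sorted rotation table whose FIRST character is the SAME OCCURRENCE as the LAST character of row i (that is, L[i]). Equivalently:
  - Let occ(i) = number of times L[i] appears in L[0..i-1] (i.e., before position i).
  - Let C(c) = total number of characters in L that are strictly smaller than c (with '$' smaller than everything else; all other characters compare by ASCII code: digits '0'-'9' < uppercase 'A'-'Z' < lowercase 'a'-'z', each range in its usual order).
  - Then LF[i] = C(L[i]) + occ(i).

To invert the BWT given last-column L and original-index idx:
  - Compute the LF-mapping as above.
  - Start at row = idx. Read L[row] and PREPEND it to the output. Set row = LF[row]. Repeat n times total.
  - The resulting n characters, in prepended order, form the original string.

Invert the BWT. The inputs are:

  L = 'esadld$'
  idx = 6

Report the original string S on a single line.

LF mapping: 4 6 1 2 5 3 0
Walk LF starting at row 6, prepending L[row]:
  step 1: row=6, L[6]='$', prepend. Next row=LF[6]=0
  step 2: row=0, L[0]='e', prepend. Next row=LF[0]=4
  step 3: row=4, L[4]='l', prepend. Next row=LF[4]=5
  step 4: row=5, L[5]='d', prepend. Next row=LF[5]=3
  step 5: row=3, L[3]='d', prepend. Next row=LF[3]=2
  step 6: row=2, L[2]='a', prepend. Next row=LF[2]=1
  step 7: row=1, L[1]='s', prepend. Next row=LF[1]=6
Reversed output: saddle$

Answer: saddle$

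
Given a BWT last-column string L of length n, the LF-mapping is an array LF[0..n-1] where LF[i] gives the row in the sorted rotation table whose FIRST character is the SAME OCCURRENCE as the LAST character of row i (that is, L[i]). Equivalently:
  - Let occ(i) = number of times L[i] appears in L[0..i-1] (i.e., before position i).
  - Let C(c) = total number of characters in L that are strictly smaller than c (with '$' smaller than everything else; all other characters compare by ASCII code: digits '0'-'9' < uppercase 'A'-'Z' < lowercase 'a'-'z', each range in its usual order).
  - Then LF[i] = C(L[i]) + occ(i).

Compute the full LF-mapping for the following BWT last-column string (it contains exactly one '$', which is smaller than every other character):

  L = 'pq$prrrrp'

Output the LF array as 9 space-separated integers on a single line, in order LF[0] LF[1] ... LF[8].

Char counts: '$':1, 'p':3, 'q':1, 'r':4
C (first-col start): C('$')=0, C('p')=1, C('q')=4, C('r')=5
L[0]='p': occ=0, LF[0]=C('p')+0=1+0=1
L[1]='q': occ=0, LF[1]=C('q')+0=4+0=4
L[2]='$': occ=0, LF[2]=C('$')+0=0+0=0
L[3]='p': occ=1, LF[3]=C('p')+1=1+1=2
L[4]='r': occ=0, LF[4]=C('r')+0=5+0=5
L[5]='r': occ=1, LF[5]=C('r')+1=5+1=6
L[6]='r': occ=2, LF[6]=C('r')+2=5+2=7
L[7]='r': occ=3, LF[7]=C('r')+3=5+3=8
L[8]='p': occ=2, LF[8]=C('p')+2=1+2=3

Answer: 1 4 0 2 5 6 7 8 3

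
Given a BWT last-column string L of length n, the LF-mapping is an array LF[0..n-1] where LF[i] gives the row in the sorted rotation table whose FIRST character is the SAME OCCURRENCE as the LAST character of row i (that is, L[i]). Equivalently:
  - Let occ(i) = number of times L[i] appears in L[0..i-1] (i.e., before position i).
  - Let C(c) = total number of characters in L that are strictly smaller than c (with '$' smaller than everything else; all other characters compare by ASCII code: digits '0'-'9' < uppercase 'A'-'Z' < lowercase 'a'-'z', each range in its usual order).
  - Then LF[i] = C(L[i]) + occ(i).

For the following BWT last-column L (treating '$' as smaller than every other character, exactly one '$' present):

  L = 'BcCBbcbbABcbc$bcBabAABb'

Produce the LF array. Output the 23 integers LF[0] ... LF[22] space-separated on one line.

Char counts: '$':1, 'A':3, 'B':5, 'C':1, 'a':1, 'b':7, 'c':5
C (first-col start): C('$')=0, C('A')=1, C('B')=4, C('C')=9, C('a')=10, C('b')=11, C('c')=18
L[0]='B': occ=0, LF[0]=C('B')+0=4+0=4
L[1]='c': occ=0, LF[1]=C('c')+0=18+0=18
L[2]='C': occ=0, LF[2]=C('C')+0=9+0=9
L[3]='B': occ=1, LF[3]=C('B')+1=4+1=5
L[4]='b': occ=0, LF[4]=C('b')+0=11+0=11
L[5]='c': occ=1, LF[5]=C('c')+1=18+1=19
L[6]='b': occ=1, LF[6]=C('b')+1=11+1=12
L[7]='b': occ=2, LF[7]=C('b')+2=11+2=13
L[8]='A': occ=0, LF[8]=C('A')+0=1+0=1
L[9]='B': occ=2, LF[9]=C('B')+2=4+2=6
L[10]='c': occ=2, LF[10]=C('c')+2=18+2=20
L[11]='b': occ=3, LF[11]=C('b')+3=11+3=14
L[12]='c': occ=3, LF[12]=C('c')+3=18+3=21
L[13]='$': occ=0, LF[13]=C('$')+0=0+0=0
L[14]='b': occ=4, LF[14]=C('b')+4=11+4=15
L[15]='c': occ=4, LF[15]=C('c')+4=18+4=22
L[16]='B': occ=3, LF[16]=C('B')+3=4+3=7
L[17]='a': occ=0, LF[17]=C('a')+0=10+0=10
L[18]='b': occ=5, LF[18]=C('b')+5=11+5=16
L[19]='A': occ=1, LF[19]=C('A')+1=1+1=2
L[20]='A': occ=2, LF[20]=C('A')+2=1+2=3
L[21]='B': occ=4, LF[21]=C('B')+4=4+4=8
L[22]='b': occ=6, LF[22]=C('b')+6=11+6=17

Answer: 4 18 9 5 11 19 12 13 1 6 20 14 21 0 15 22 7 10 16 2 3 8 17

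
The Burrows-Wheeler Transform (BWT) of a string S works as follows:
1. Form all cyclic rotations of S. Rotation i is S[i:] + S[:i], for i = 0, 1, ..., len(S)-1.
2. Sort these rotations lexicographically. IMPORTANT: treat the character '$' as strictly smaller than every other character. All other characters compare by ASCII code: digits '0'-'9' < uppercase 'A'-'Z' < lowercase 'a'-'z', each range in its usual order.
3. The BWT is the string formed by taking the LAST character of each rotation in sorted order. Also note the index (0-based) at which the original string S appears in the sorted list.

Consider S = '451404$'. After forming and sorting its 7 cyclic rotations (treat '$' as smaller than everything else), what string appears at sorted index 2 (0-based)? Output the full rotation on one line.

All 7 rotations (rotation i = S[i:]+S[:i]):
  rot[0] = 451404$
  rot[1] = 51404$4
  rot[2] = 1404$45
  rot[3] = 404$451
  rot[4] = 04$4514
  rot[5] = 4$45140
  rot[6] = $451404
Sorted (with $ < everything):
  sorted[0] = $451404
  sorted[1] = 04$4514
  sorted[2] = 1404$45
  sorted[3] = 4$45140
  sorted[4] = 404$451
  sorted[5] = 451404$
  sorted[6] = 51404$4
sorted[2] = 1404$45

Answer: 1404$45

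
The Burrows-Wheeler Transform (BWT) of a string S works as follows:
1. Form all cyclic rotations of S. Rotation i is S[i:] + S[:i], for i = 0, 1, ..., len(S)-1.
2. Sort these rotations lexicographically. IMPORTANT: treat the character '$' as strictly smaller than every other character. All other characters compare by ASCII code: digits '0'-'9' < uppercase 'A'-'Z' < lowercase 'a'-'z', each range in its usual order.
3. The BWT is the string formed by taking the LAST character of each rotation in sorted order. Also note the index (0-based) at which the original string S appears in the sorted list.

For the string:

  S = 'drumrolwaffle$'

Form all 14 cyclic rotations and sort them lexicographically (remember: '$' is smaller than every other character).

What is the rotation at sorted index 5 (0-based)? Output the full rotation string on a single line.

All 14 rotations (rotation i = S[i:]+S[:i]):
  rot[0] = drumrolwaffle$
  rot[1] = rumrolwaffle$d
  rot[2] = umrolwaffle$dr
  rot[3] = mrolwaffle$dru
  rot[4] = rolwaffle$drum
  rot[5] = olwaffle$drumr
  rot[6] = lwaffle$drumro
  rot[7] = waffle$drumrol
  rot[8] = affle$drumrolw
  rot[9] = ffle$drumrolwa
  rot[10] = fle$drumrolwaf
  rot[11] = le$drumrolwaff
  rot[12] = e$drumrolwaffl
  rot[13] = $drumrolwaffle
Sorted (with $ < everything):
  sorted[0] = $drumrolwaffle
  sorted[1] = affle$drumrolw
  sorted[2] = drumrolwaffle$
  sorted[3] = e$drumrolwaffl
  sorted[4] = ffle$drumrolwa
  sorted[5] = fle$drumrolwaf
  sorted[6] = le$drumrolwaff
  sorted[7] = lwaffle$drumro
  sorted[8] = mrolwaffle$dru
  sorted[9] = olwaffle$drumr
  sorted[10] = rolwaffle$drum
  sorted[11] = rumrolwaffle$d
  sorted[12] = umrolwaffle$dr
  sorted[13] = waffle$drumrol
sorted[5] = fle$drumrolwaf

Answer: fle$drumrolwaf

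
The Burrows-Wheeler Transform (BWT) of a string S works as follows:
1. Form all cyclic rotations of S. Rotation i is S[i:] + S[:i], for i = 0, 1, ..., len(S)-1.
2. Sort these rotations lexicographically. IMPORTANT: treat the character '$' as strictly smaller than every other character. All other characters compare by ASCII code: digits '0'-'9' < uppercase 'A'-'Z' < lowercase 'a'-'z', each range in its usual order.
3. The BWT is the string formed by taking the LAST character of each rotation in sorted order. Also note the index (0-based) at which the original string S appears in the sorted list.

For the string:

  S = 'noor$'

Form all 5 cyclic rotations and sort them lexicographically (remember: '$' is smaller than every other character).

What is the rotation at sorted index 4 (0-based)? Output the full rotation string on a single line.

Answer: r$noo

Derivation:
All 5 rotations (rotation i = S[i:]+S[:i]):
  rot[0] = noor$
  rot[1] = oor$n
  rot[2] = or$no
  rot[3] = r$noo
  rot[4] = $noor
Sorted (with $ < everything):
  sorted[0] = $noor
  sorted[1] = noor$
  sorted[2] = oor$n
  sorted[3] = or$no
  sorted[4] = r$noo
sorted[4] = r$noo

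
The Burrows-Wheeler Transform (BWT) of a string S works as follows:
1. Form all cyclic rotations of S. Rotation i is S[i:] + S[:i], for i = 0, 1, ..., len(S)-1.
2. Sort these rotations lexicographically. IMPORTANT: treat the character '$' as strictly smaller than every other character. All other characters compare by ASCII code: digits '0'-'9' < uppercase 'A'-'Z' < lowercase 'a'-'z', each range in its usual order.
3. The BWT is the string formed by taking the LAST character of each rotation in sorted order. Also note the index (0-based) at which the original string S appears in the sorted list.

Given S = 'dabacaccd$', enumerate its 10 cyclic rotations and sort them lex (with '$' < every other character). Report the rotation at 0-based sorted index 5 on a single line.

All 10 rotations (rotation i = S[i:]+S[:i]):
  rot[0] = dabacaccd$
  rot[1] = abacaccd$d
  rot[2] = bacaccd$da
  rot[3] = acaccd$dab
  rot[4] = caccd$daba
  rot[5] = accd$dabac
  rot[6] = ccd$dabaca
  rot[7] = cd$dabacac
  rot[8] = d$dabacacc
  rot[9] = $dabacaccd
Sorted (with $ < everything):
  sorted[0] = $dabacaccd
  sorted[1] = abacaccd$d
  sorted[2] = acaccd$dab
  sorted[3] = accd$dabac
  sorted[4] = bacaccd$da
  sorted[5] = caccd$daba
  sorted[6] = ccd$dabaca
  sorted[7] = cd$dabacac
  sorted[8] = d$dabacacc
  sorted[9] = dabacaccd$
sorted[5] = caccd$daba

Answer: caccd$daba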